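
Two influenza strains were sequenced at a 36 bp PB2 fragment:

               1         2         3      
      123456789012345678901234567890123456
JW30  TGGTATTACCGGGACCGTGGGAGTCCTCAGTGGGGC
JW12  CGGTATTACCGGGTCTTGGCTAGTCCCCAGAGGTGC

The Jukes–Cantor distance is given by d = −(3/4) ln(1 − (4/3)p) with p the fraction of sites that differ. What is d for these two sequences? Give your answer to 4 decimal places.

0.3470

The sequences differ at positions 1 (T/C), 14 (A/T), 16 (C/T), 17 (G/T), 18 (T/G), 20 (G/C), 21 (G/T), 27 (T/C), 31 (T/A), 34 (G/T).
p = 10/36 = 0.277778.
d = −0.75 · ln(1 − (4/3)·0.277778) = −0.75 · ln(0.629629) = −0.75 · (-0.462625) = 0.3470.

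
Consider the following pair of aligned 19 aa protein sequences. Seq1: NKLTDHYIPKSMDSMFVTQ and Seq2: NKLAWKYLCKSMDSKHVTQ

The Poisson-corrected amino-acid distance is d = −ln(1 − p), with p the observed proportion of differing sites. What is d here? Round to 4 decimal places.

Mismatches occur at site 4 (T↔A), site 5 (D↔W), site 6 (H↔K), site 8 (I↔L), site 9 (P↔C), site 15 (M↔K), site 16 (F↔H).
p = 7/19 = 0.368421.
d = −ln(1 − 0.368421) = −ln(0.631579) = 0.4595.

0.4595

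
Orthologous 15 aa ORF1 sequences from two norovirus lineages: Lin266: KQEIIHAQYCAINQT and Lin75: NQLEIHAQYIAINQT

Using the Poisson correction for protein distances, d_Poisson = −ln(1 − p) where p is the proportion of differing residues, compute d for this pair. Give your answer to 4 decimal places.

0.3102

The sequences differ at positions 1 (K/N), 3 (E/L), 4 (I/E), 10 (C/I).
p = 4/15 = 0.266667.
d = −ln(1 − 0.266667) = −ln(0.733333) = 0.3102.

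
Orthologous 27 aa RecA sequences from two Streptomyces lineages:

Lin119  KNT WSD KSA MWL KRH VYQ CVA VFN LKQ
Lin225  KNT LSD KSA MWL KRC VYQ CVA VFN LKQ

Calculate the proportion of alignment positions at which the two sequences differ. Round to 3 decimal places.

0.074

Mismatches occur at site 4 (W→L), site 15 (H→C).
There are 2 differences over 27 sites, so p = 2/27 = 0.074.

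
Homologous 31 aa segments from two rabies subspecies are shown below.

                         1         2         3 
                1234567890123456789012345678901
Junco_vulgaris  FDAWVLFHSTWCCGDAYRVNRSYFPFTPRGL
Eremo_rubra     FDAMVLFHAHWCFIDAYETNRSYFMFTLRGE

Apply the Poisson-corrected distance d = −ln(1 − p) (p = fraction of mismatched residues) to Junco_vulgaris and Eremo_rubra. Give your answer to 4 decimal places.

0.3895

Mismatches occur at site 4 (W→M), site 9 (S→A), site 10 (T→H), site 13 (C→F), site 14 (G→I), site 18 (R→E), site 19 (V→T), site 25 (P→M), site 28 (P→L), site 31 (L→E).
p = 10/31 = 0.322581.
d = −ln(1 − 0.322581) = −ln(0.677419) = 0.3895.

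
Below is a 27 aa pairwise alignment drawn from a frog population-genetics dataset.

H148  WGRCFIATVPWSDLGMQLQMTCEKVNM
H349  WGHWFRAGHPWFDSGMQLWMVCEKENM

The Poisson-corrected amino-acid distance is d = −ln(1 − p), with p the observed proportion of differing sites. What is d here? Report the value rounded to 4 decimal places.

Differing sites — 3:R/H; 4:C/W; 6:I/R; 8:T/G; 9:V/H; 12:S/F; 14:L/S; 19:Q/W; 21:T/V; 25:V/E.
p = 10/27 = 0.370370.
d = −ln(1 − 0.370370) = −ln(0.629630) = 0.4626.

0.4626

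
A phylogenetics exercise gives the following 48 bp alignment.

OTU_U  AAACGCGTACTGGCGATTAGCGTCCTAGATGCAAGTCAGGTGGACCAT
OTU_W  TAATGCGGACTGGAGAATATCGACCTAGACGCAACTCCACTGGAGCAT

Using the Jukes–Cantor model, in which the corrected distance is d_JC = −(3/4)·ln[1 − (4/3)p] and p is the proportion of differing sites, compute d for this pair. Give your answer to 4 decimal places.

0.3360

The sequences differ at positions 1 (A/T), 4 (C/T), 8 (T/G), 14 (C/A), 17 (T/A), 20 (G/T), 23 (T/A), 30 (T/C), 35 (G/C), 38 (A/C), 39 (G/A), 40 (G/C), 45 (C/G).
p = 13/48 = 0.270833.
d = −0.75 · ln(1 − (4/3)·0.270833) = −0.75 · ln(0.638889) = −0.75 · (-0.448025) = 0.3360.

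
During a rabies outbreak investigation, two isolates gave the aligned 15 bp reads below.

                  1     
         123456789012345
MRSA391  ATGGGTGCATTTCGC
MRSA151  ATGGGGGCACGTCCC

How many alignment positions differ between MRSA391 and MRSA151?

Differing sites — 6:T/G; 10:T/C; 11:T/G; 14:G/C.
That gives 4 mismatches out of 15 aligned sites, so the Hamming distance is 4.

4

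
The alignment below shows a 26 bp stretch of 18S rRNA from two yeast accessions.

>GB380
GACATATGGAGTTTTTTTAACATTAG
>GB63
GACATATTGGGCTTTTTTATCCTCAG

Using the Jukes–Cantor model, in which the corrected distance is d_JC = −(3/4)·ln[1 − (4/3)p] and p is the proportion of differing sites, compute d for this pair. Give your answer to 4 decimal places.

Differing sites — 8:G/T; 10:A/G; 12:T/C; 20:A/T; 22:A/C; 24:T/C.
p = 6/26 = 0.230769.
d = −0.75 · ln(1 − (4/3)·0.230769) = −0.75 · ln(0.692308) = −0.75 · (-0.367724) = 0.2758.

0.2758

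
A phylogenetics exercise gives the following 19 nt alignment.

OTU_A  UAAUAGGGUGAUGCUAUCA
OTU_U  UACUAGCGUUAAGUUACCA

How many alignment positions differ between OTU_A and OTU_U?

6

Mismatches occur at site 3 (A→C), site 7 (G→C), site 10 (G→U), site 12 (U→A), site 14 (C→U), site 17 (U→C).
That gives 6 mismatches out of 19 aligned sites, so the Hamming distance is 6.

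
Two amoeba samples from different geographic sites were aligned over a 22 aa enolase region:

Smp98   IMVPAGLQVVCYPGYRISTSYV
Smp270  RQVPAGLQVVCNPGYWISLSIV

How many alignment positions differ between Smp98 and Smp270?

Differing sites — 1:I/R; 2:M/Q; 12:Y/N; 16:R/W; 19:T/L; 21:Y/I.
That gives 6 mismatches out of 22 aligned sites, so the Hamming distance is 6.

6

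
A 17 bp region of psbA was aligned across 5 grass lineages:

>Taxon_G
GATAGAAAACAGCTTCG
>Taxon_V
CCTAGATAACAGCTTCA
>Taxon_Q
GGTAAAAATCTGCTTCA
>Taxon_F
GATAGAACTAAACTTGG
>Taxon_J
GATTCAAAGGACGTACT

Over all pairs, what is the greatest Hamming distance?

11

Pairwise Hamming distances:
  Taxon_G vs Taxon_V: 4
  Taxon_G vs Taxon_Q: 5
  Taxon_G vs Taxon_F: 5
  Taxon_G vs Taxon_J: 8
  Taxon_V vs Taxon_Q: 6
  Taxon_V vs Taxon_F: 9
  Taxon_V vs Taxon_J: 11
  Taxon_Q vs Taxon_F: 8
  Taxon_Q vs Taxon_J: 10
  Taxon_F vs Taxon_J: 10
The largest is 11, between Taxon_V and Taxon_J.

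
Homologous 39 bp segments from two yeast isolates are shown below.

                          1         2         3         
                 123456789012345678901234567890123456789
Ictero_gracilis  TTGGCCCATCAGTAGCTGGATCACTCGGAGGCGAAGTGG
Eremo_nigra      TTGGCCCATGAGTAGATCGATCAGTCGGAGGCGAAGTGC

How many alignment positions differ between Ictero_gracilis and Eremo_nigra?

5

Differing sites — 10:C/G; 16:C/A; 18:G/C; 24:C/G; 39:G/C.
That gives 5 mismatches out of 39 aligned sites, so the Hamming distance is 5.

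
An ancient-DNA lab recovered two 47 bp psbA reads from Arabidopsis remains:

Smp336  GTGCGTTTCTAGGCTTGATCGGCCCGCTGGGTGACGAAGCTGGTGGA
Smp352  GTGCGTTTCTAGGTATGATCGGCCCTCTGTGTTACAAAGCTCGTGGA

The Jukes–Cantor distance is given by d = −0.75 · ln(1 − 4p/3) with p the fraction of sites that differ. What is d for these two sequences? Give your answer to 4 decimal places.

0.1660

The sequences differ at positions 14 (C/T), 15 (T/A), 26 (G/T), 30 (G/T), 33 (G/T), 36 (G/A), 42 (G/C).
p = 7/47 = 0.148936.
d = −0.75 · ln(1 − (4/3)·0.148936) = −0.75 · ln(0.801419) = −0.75 · (-0.221371) = 0.1660.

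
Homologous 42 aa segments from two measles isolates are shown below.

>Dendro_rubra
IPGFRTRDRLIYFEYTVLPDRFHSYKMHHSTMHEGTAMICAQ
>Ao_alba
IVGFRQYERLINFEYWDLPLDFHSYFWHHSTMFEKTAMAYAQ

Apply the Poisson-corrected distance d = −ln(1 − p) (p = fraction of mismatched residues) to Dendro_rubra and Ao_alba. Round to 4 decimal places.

The sequences differ at positions 2 (P/V), 6 (T/Q), 7 (R/Y), 8 (D/E), 12 (Y/N), 16 (T/W), 17 (V/D), 20 (D/L), 21 (R/D), 26 (K/F), 27 (M/W), 33 (H/F), 35 (G/K), 39 (I/A), 40 (C/Y).
p = 15/42 = 0.357143.
d = −ln(1 − 0.357143) = −ln(0.642857) = 0.4418.

0.4418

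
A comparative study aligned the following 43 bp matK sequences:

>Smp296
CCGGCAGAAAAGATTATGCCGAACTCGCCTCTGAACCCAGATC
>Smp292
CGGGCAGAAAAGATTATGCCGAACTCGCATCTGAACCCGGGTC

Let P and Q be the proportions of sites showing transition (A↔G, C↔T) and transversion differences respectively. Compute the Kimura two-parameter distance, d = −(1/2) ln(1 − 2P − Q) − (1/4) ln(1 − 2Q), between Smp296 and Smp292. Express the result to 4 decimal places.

0.0996

The sequences differ at positions 2 (C/G, transversion), 29 (C/A, transversion), 39 (A/G, transition), 41 (A/G, transition).
Of the 4 differences, 2 transitions and 2 transversions over 43 sites: P = 2/43 = 0.046512, Q = 2/43 = 0.046512.
d = −0.5·ln(0.860464) − 0.25·ln(0.906976) = −0.5·(-0.150284) − 0.25·(-0.097639) = 0.0996.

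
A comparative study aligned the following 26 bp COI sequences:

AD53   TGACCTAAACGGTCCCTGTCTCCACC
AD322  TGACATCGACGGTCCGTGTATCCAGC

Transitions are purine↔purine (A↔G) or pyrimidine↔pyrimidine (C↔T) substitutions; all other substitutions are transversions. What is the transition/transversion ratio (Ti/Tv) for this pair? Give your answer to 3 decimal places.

The sequences differ at positions 5 (C/A, transversion), 7 (A/C, transversion), 8 (A/G, transition), 16 (C/G, transversion), 20 (C/A, transversion), 25 (C/G, transversion).
Of the 6 differences, 1 transition and 5 transversions, so Ti/Tv = 1/5 = 0.200.

0.200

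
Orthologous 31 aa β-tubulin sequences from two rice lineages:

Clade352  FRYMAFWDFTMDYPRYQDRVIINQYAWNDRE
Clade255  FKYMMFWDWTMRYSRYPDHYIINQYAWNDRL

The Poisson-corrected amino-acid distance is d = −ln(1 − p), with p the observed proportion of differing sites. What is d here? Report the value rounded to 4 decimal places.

0.3429

Mismatches occur at site 2 (R→K), site 5 (A→M), site 9 (F→W), site 12 (D→R), site 14 (P→S), site 17 (Q→P), site 19 (R→H), site 20 (V→Y), site 31 (E→L).
p = 9/31 = 0.290323.
d = −ln(1 − 0.290323) = −ln(0.709677) = 0.3429.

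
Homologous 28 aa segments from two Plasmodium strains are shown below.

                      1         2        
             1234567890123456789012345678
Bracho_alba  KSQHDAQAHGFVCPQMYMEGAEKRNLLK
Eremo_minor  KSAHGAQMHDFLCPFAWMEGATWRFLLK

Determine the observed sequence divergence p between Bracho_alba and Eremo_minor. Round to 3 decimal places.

0.393

Mismatches occur at site 3 (Q/A), site 5 (D/G), site 8 (A/M), site 10 (G/D), site 12 (V/L), site 15 (Q/F), site 16 (M/A), site 17 (Y/W), site 22 (E/T), site 23 (K/W), site 25 (N/F).
There are 11 differences over 28 sites, so p = 11/28 = 0.393.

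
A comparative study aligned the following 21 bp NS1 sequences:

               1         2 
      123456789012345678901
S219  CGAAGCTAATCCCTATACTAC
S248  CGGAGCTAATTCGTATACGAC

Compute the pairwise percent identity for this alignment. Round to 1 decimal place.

The sequences differ at positions 3 (A/G), 11 (C/T), 13 (C/G), 19 (T/G).
17 of the 21 sites match, so the percent identity is 17/21 × 100 = 81.0%.

81.0%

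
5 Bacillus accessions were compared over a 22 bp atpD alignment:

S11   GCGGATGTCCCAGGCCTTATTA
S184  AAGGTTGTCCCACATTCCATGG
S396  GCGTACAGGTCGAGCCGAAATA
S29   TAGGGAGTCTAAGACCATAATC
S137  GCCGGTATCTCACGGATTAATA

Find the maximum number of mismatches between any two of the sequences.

19

Pairwise Hamming distances:
  S11 vs S184: 11
  S11 vs S396: 11
  S11 vs S29: 10
  S11 vs S137: 8
  S184 vs S396: 19
  S184 vs S29: 13
  S184 vs S137: 14
  S396 vs S29: 15
  S396 vs S137: 12
  S29 vs S137: 12
The largest is 19, between S184 and S396.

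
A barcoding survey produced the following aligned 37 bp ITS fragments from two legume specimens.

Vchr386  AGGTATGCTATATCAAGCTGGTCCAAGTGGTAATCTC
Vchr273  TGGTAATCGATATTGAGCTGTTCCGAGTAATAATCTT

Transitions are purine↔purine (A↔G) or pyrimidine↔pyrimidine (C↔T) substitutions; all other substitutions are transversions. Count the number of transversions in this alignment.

5

Mismatches occur at site 1 (A→T, transversion), site 6 (T→A, transversion), site 7 (G→T, transversion), site 9 (T→G, transversion), site 14 (C→T, transition), site 15 (A→G, transition), site 21 (G→T, transversion), site 25 (A→G, transition), site 29 (G→A, transition), site 30 (G→A, transition), site 37 (C→T, transition).
Of the 11 differences, 6 transitions and 5 transversions, so the answer is 5.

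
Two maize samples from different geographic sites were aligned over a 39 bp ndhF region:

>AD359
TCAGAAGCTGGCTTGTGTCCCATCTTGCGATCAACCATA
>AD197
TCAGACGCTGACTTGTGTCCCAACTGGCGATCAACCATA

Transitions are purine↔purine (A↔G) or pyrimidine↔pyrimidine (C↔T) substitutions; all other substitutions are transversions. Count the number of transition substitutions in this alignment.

1

The sequences differ at positions 6 (A/C, transversion), 11 (G/A, transition), 23 (T/A, transversion), 26 (T/G, transversion).
Of the 4 differences, 1 transition and 3 transversions, so the answer is 1.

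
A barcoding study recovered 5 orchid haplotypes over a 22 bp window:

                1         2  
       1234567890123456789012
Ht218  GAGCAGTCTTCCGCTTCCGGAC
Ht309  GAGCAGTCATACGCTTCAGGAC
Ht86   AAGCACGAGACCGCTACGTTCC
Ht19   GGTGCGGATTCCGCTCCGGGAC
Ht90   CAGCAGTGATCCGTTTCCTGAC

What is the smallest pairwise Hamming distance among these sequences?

3

Pairwise Hamming distances:
  Ht218 vs Ht309: 3
  Ht218 vs Ht86: 11
  Ht218 vs Ht19: 8
  Ht218 vs Ht90: 5
  Ht309 vs Ht86: 12
  Ht309 vs Ht19: 10
  Ht309 vs Ht90: 6
  Ht86 vs Ht19: 12
  Ht86 vs Ht90: 11
  Ht19 vs Ht90: 12
The smallest is 3, between Ht218 and Ht309.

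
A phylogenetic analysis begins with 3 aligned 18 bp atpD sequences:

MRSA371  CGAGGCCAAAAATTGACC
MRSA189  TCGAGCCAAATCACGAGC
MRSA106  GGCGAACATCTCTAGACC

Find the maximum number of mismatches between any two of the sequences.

11

Pairwise Hamming distances:
  MRSA371 vs MRSA189: 9
  MRSA371 vs MRSA106: 9
  MRSA189 vs MRSA106: 11
The largest is 11, between MRSA189 and MRSA106.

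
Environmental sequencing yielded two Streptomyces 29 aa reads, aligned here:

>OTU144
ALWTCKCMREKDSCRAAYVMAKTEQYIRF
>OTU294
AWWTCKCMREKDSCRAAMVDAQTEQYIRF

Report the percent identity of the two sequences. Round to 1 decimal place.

Mismatches occur at site 2 (L→W), site 18 (Y→M), site 20 (M→D), site 22 (K→Q).
25 of the 29 sites match, so the percent identity is 25/29 × 100 = 86.2%.

86.2%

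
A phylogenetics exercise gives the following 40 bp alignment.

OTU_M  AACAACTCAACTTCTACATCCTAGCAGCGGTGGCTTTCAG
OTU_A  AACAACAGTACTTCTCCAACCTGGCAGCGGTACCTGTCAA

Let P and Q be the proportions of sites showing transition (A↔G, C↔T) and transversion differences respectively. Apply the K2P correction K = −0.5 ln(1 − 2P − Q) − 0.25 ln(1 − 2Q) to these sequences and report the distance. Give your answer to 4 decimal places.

0.3042

The sequences differ at positions 7 (T/A, transversion), 8 (C/G, transversion), 9 (A/T, transversion), 16 (A/C, transversion), 19 (T/A, transversion), 23 (A/G, transition), 32 (G/A, transition), 33 (G/C, transversion), 36 (T/G, transversion), 40 (G/A, transition).
Of the 10 differences, 3 transitions and 7 transversions over 40 sites: P = 3/40 = 0.075000, Q = 7/40 = 0.175000.
d = −0.5·ln(0.675000) − 0.25·ln(0.650000) = −0.5·(-0.393043) − 0.25·(-0.430783) = 0.3042.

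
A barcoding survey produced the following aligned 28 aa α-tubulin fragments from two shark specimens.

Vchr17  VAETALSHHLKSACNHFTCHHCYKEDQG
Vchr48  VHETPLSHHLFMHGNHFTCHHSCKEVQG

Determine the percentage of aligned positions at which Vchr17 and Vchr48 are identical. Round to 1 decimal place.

67.9%

Mismatches occur at site 2 (A↔H), site 5 (A↔P), site 11 (K↔F), site 12 (S↔M), site 13 (A↔H), site 14 (C↔G), site 22 (C↔S), site 23 (Y↔C), site 26 (D↔V).
19 of the 28 sites match, so the percent identity is 19/28 × 100 = 67.9%.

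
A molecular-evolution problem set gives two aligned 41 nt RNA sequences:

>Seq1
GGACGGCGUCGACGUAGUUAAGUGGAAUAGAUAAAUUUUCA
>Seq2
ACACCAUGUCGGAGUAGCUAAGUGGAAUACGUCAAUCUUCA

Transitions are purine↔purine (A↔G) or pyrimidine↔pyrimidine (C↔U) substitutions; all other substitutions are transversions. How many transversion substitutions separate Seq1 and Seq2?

5

Mismatches occur at site 1 (G↔A, transition), site 2 (G↔C, transversion), site 5 (G↔C, transversion), site 6 (G↔A, transition), site 7 (C↔U, transition), site 12 (A↔G, transition), site 13 (C↔A, transversion), site 18 (U↔C, transition), site 30 (G↔C, transversion), site 31 (A↔G, transition), site 33 (A↔C, transversion), site 37 (U↔C, transition).
Of the 12 differences, 7 transitions and 5 transversions, so the answer is 5.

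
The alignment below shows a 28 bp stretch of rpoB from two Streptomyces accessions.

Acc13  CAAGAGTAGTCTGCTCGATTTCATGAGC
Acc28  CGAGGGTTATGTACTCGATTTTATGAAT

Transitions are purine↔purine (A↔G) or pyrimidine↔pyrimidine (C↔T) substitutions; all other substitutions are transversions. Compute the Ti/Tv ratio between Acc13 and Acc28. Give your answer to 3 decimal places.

3.500

Differing sites — 2:A/G (Ti); 5:A/G (Ti); 8:A/T (Tv); 9:G/A (Ti); 11:C/G (Tv); 13:G/A (Ti); 22:C/T (Ti); 27:G/A (Ti); 28:C/T (Ti).
Of the 9 differences, 7 transitions and 2 transversions, so Ti/Tv = 7/2 = 3.500.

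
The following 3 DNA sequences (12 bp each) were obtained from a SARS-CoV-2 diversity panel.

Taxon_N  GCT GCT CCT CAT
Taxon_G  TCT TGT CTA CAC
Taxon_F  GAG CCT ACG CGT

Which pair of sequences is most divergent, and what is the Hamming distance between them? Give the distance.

10

Pairwise Hamming distances:
  Taxon_N vs Taxon_G: 6
  Taxon_N vs Taxon_F: 6
  Taxon_G vs Taxon_F: 10
The largest is 10, between Taxon_G and Taxon_F.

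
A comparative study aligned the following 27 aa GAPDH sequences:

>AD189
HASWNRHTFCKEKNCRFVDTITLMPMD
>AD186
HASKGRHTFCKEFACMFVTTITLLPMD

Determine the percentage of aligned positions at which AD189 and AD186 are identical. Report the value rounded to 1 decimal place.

Mismatches occur at site 4 (W/K), site 5 (N/G), site 13 (K/F), site 14 (N/A), site 16 (R/M), site 19 (D/T), site 24 (M/L).
20 of the 27 sites match, so the percent identity is 20/27 × 100 = 74.1%.

74.1%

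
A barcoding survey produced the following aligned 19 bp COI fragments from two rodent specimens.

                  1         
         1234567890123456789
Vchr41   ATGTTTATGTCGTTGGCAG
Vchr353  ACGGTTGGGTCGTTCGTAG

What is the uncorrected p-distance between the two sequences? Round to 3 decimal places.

0.316

Differing sites — 2:T/C; 4:T/G; 7:A/G; 8:T/G; 15:G/C; 17:C/T.
There are 6 differences over 19 sites, so p = 6/19 = 0.316.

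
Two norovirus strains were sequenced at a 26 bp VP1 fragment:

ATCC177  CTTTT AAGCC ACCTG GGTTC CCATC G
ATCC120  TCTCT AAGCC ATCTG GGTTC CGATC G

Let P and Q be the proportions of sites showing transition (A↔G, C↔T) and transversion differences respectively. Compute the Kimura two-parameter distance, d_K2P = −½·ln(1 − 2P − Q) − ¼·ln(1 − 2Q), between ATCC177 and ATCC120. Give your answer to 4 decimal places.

0.2325

Differing sites — 1:C/T (Ti); 2:T/C (Ti); 4:T/C (Ti); 12:C/T (Ti); 22:C/G (Tv).
Of the 5 differences, 4 transitions and 1 transversion over 26 sites: P = 4/26 = 0.153846, Q = 1/26 = 0.038462.
d = −0.5·ln(0.653846) − 0.25·ln(0.923076) = −0.5·(-0.424883) − 0.25·(-0.080044) = 0.2325.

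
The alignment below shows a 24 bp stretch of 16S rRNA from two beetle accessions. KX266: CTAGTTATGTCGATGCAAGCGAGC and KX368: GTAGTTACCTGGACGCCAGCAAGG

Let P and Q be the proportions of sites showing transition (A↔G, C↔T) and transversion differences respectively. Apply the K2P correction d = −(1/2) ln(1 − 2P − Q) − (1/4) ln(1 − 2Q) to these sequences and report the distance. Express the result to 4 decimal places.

Differing sites — 1:C/G (Tv); 8:T/C (Ti); 9:G/C (Tv); 11:C/G (Tv); 14:T/C (Ti); 17:A/C (Tv); 21:G/A (Ti); 24:C/G (Tv).
Of the 8 differences, 3 transitions and 5 transversions over 24 sites: P = 3/24 = 0.125000, Q = 5/24 = 0.208333.
d = −0.5·ln(0.541667) − 0.25·ln(0.583334) = −0.5·(-0.613104) − 0.25·(-0.538995) = 0.4413.

0.4413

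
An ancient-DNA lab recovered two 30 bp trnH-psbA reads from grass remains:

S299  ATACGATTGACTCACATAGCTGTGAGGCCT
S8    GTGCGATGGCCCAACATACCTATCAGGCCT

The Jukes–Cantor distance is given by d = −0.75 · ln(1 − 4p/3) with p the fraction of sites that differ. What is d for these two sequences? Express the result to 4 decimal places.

Differing sites — 1:A/G; 3:A/G; 8:T/G; 10:A/C; 12:T/C; 13:C/A; 19:G/C; 22:G/A; 24:G/C.
p = 9/30 = 0.300000.
d = −0.75 · ln(1 − (4/3)·0.300000) = −0.75 · ln(0.600000) = −0.75 · (-0.510826) = 0.3831.

0.3831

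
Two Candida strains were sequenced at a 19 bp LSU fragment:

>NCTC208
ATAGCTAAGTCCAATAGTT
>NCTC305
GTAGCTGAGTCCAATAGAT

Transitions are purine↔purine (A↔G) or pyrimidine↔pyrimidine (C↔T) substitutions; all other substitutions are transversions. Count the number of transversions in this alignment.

1

Mismatches occur at site 1 (A↔G, transition), site 7 (A↔G, transition), site 18 (T↔A, transversion).
Of the 3 differences, 2 transitions and 1 transversion, so the answer is 1.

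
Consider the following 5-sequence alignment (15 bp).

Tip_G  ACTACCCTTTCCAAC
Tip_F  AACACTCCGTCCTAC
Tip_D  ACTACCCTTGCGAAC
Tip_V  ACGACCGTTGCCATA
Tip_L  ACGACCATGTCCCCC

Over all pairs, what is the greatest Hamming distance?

Pairwise Hamming distances:
  Tip_G vs Tip_F: 6
  Tip_G vs Tip_D: 2
  Tip_G vs Tip_V: 5
  Tip_G vs Tip_L: 5
  Tip_F vs Tip_D: 8
  Tip_F vs Tip_V: 10
  Tip_F vs Tip_L: 7
  Tip_D vs Tip_V: 5
  Tip_D vs Tip_L: 7
  Tip_V vs Tip_L: 6
The largest is 10, between Tip_F and Tip_V.

10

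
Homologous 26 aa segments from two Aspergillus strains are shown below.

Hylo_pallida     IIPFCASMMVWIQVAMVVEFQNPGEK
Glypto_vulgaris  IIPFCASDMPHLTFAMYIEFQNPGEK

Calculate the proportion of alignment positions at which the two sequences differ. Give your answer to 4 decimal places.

The sequences differ at positions 8 (M/D), 10 (V/P), 11 (W/H), 12 (I/L), 13 (Q/T), 14 (V/F), 17 (V/Y), 18 (V/I).
There are 8 differences over 26 sites, so p = 8/26 = 0.3077.

0.3077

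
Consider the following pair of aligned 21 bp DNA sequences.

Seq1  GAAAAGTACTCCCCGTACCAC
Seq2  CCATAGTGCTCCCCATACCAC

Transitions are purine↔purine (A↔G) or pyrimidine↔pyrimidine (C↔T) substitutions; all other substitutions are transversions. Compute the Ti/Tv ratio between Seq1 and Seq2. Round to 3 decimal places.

The sequences differ at positions 1 (G/C, transversion), 2 (A/C, transversion), 4 (A/T, transversion), 8 (A/G, transition), 15 (G/A, transition).
Of the 5 differences, 2 transitions and 3 transversions, so Ti/Tv = 2/3 = 0.667.

0.667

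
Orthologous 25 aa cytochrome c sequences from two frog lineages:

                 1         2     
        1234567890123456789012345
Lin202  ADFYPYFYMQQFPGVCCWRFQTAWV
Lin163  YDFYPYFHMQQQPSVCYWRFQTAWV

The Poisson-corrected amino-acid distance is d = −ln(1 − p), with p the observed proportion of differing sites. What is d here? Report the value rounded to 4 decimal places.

Differing sites — 1:A/Y; 8:Y/H; 12:F/Q; 14:G/S; 17:C/Y.
p = 5/25 = 0.200000.
d = −ln(1 − 0.200000) = −ln(0.800000) = 0.2231.

0.2231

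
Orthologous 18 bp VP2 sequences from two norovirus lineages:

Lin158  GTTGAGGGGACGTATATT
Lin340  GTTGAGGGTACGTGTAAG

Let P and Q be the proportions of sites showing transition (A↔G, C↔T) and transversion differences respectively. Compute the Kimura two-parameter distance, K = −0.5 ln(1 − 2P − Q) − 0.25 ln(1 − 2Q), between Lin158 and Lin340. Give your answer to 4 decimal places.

The sequences differ at positions 9 (G/T, transversion), 14 (A/G, transition), 17 (T/A, transversion), 18 (T/G, transversion).
Of the 4 differences, 1 transition and 3 transversions over 18 sites: P = 1/18 = 0.055556, Q = 3/18 = 0.166667.
d = −0.5·ln(0.722221) − 0.25·ln(0.666666) = −0.5·(-0.325424) − 0.25·(-0.405466) = 0.2641.

0.2641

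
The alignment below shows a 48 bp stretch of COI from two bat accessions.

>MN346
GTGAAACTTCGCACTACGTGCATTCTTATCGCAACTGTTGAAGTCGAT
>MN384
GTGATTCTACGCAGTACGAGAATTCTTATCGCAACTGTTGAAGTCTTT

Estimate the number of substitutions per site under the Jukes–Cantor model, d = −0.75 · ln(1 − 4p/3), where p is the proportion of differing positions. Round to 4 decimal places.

0.1885

The sequences differ at positions 5 (A/T), 6 (A/T), 9 (T/A), 14 (C/G), 19 (T/A), 21 (C/A), 46 (G/T), 47 (A/T).
p = 8/48 = 0.166667.
d = −0.75 · ln(1 − (4/3)·0.166667) = −0.75 · ln(0.777777) = −0.75 · (-0.251315) = 0.1885.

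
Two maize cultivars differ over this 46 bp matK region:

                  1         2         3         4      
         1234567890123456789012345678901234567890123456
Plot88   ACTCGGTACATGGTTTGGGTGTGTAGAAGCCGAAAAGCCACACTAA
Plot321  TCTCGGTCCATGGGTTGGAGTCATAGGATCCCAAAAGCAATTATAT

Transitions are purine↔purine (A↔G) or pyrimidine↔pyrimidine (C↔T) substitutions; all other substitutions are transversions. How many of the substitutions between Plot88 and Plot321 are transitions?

Differing sites — 1:A/T (Tv); 8:A/C (Tv); 14:T/G (Tv); 19:G/A (Ti); 20:T/G (Tv); 21:G/T (Tv); 22:T/C (Ti); 23:G/A (Ti); 27:A/G (Ti); 29:G/T (Tv); 32:G/C (Tv); 39:C/A (Tv); 41:C/T (Ti); 42:A/T (Tv); 43:C/A (Tv); 46:A/T (Tv).
Of the 16 differences, 5 transitions and 11 transversions, so the answer is 5.

5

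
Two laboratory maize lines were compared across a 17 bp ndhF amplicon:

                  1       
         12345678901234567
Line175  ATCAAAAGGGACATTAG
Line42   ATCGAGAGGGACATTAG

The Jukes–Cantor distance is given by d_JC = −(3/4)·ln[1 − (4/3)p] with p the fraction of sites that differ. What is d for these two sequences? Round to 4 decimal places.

Mismatches occur at site 4 (A→G), site 6 (A→G).
p = 2/17 = 0.117647.
d = −0.75 · ln(1 − (4/3)·0.117647) = −0.75 · ln(0.843137) = −0.75 · (-0.170626) = 0.1280.

0.1280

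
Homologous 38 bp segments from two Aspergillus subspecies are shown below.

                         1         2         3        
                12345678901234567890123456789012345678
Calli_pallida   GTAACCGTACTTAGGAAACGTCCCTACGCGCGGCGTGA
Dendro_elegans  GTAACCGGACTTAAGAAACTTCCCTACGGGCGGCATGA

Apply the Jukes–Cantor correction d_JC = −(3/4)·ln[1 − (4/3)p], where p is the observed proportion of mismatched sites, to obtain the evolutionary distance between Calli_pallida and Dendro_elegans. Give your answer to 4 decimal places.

The sequences differ at positions 8 (T/G), 14 (G/A), 20 (G/T), 29 (C/G), 35 (G/A).
p = 5/38 = 0.131579.
d = −0.75 · ln(1 − (4/3)·0.131579) = −0.75 · ln(0.824561) = −0.75 · (-0.192904) = 0.1447.

0.1447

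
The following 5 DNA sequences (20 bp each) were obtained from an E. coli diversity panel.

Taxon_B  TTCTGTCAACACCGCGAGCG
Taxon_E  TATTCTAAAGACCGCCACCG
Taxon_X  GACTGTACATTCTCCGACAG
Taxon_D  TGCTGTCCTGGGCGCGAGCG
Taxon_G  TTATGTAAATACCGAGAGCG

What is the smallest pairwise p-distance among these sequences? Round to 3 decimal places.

0.200

Pairwise Hamming distances:
  Taxon_B vs Taxon_E: 7
  Taxon_B vs Taxon_X: 10
  Taxon_B vs Taxon_D: 6
  Taxon_B vs Taxon_G: 4
  Taxon_E vs Taxon_X: 10
  Taxon_E vs Taxon_D: 10
  Taxon_E vs Taxon_G: 7
  Taxon_X vs Taxon_D: 11
  Taxon_X vs Taxon_G: 10
  Taxon_D vs Taxon_G: 9
The smallest is 4 mismatches, between Taxon_B and Taxon_G; p = 4/20 = 0.200.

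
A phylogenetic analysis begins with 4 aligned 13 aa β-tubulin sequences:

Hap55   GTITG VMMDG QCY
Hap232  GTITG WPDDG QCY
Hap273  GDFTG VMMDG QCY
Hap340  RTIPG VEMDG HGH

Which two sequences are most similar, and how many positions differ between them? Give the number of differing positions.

Pairwise Hamming distances:
  Hap55 vs Hap232: 3
  Hap55 vs Hap273: 2
  Hap55 vs Hap340: 6
  Hap232 vs Hap273: 5
  Hap232 vs Hap340: 8
  Hap273 vs Hap340: 8
The smallest is 2, between Hap55 and Hap273.

2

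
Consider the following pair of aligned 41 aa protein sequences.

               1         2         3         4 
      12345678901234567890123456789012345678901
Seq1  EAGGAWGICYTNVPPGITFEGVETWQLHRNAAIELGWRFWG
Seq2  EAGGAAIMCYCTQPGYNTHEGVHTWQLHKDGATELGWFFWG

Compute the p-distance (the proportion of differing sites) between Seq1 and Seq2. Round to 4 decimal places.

0.3902

Mismatches occur at site 6 (W/A), site 7 (G/I), site 8 (I/M), site 11 (T/C), site 12 (N/T), site 13 (V/Q), site 15 (P/G), site 16 (G/Y), site 17 (I/N), site 19 (F/H), site 23 (E/H), site 29 (R/K), site 30 (N/D), site 31 (A/G), site 33 (I/T), site 38 (R/F).
There are 16 differences over 41 sites, so p = 16/41 = 0.3902.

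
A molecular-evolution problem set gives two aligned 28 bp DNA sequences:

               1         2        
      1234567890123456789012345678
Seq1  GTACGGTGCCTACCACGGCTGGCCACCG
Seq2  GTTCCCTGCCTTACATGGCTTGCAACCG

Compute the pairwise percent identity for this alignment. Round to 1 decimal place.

71.4%

Mismatches occur at site 3 (A/T), site 5 (G/C), site 6 (G/C), site 12 (A/T), site 13 (C/A), site 16 (C/T), site 21 (G/T), site 24 (C/A).
20 of the 28 sites match, so the percent identity is 20/28 × 100 = 71.4%.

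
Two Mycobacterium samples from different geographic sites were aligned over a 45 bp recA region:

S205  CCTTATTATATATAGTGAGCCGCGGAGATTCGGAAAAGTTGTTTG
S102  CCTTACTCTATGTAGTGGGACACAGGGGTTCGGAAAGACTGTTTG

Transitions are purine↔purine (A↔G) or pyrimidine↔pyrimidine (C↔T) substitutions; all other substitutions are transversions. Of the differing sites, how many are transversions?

2

Mismatches occur at site 6 (T→C, transition), site 8 (A→C, transversion), site 12 (A→G, transition), site 18 (A→G, transition), site 20 (C→A, transversion), site 22 (G→A, transition), site 24 (G→A, transition), site 26 (A→G, transition), site 28 (A→G, transition), site 37 (A→G, transition), site 38 (G→A, transition), site 39 (T→C, transition).
Of the 12 differences, 10 transitions and 2 transversions, so the answer is 2.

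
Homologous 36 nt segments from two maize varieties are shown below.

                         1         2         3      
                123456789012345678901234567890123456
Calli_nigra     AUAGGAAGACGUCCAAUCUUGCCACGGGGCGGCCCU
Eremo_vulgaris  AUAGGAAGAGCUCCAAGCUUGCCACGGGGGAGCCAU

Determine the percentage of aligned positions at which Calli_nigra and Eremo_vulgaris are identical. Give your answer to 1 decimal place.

83.3%

Differing sites — 10:C/G; 11:G/C; 17:U/G; 30:C/G; 31:G/A; 35:C/A.
30 of the 36 sites match, so the percent identity is 30/36 × 100 = 83.3%.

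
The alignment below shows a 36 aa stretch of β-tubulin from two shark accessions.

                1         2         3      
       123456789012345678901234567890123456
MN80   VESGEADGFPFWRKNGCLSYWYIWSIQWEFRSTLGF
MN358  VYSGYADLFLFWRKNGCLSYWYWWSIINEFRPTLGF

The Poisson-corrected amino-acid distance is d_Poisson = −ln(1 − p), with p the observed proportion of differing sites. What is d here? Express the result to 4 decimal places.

Mismatches occur at site 2 (E→Y), site 5 (E→Y), site 8 (G→L), site 10 (P→L), site 23 (I→W), site 27 (Q→I), site 28 (W→N), site 32 (S→P).
p = 8/36 = 0.222222.
d = −ln(1 − 0.222222) = −ln(0.777778) = 0.2513.

0.2513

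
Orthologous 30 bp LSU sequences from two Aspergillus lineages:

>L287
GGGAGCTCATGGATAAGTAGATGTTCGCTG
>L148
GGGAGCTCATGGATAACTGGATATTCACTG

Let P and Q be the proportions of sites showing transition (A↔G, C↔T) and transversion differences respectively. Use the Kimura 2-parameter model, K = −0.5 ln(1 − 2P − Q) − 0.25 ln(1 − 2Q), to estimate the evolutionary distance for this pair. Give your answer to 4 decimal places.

0.1501

Differing sites — 17:G/C (Tv); 19:A/G (Ti); 23:G/A (Ti); 27:G/A (Ti).
Of the 4 differences, 3 transitions and 1 transversion over 30 sites: P = 3/30 = 0.100000, Q = 1/30 = 0.033333.
d = −0.5·ln(0.766667) − 0.25·ln(0.933334) = −0.5·(-0.265703) − 0.25·(-0.068992) = 0.1501.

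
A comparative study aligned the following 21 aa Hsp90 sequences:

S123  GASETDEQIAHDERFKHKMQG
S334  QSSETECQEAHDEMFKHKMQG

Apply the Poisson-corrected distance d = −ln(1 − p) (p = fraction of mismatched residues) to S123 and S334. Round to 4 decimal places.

Differing sites — 1:G/Q; 2:A/S; 6:D/E; 7:E/C; 9:I/E; 14:R/M.
p = 6/21 = 0.285714.
d = −ln(1 − 0.285714) = −ln(0.714286) = 0.3365.

0.3365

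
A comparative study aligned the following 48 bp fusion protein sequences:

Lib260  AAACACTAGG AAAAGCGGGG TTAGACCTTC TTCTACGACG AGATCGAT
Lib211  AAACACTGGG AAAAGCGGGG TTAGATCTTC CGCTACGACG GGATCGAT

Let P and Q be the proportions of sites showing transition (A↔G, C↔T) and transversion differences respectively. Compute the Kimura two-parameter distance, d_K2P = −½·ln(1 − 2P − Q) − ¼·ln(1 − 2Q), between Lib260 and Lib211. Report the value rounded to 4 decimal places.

The sequences differ at positions 8 (A/G, transition), 26 (C/T, transition), 31 (T/C, transition), 32 (T/G, transversion), 41 (A/G, transition).
Of the 5 differences, 4 transitions and 1 transversion over 48 sites: P = 4/48 = 0.083333, Q = 1/48 = 0.020833.
d = −0.5·ln(0.812501) − 0.25·ln(0.958334) = −0.5·(-0.207638) − 0.25·(-0.042559) = 0.1145.

0.1145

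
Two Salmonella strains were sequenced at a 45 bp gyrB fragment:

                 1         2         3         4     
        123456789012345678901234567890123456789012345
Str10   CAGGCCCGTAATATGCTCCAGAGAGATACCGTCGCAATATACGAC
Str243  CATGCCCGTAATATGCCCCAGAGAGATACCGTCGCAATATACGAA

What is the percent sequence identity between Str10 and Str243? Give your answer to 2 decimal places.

Differing sites — 3:G/T; 17:T/C; 45:C/A.
42 of the 45 sites match, so the percent identity is 42/45 × 100 = 93.33%.

93.33%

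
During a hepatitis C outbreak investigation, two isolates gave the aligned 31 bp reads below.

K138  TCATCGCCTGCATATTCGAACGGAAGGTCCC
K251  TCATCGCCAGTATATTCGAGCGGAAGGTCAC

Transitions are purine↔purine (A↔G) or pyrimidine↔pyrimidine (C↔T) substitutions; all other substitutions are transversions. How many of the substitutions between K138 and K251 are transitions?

2

Differing sites — 9:T/A (Tv); 11:C/T (Ti); 20:A/G (Ti); 30:C/A (Tv).
Of the 4 differences, 2 transitions and 2 transversions, so the answer is 2.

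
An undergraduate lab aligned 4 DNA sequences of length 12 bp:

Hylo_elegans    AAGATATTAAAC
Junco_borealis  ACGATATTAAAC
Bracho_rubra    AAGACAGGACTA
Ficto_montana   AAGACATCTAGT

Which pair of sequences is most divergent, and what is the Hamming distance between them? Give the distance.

Pairwise Hamming distances:
  Hylo_elegans vs Junco_borealis: 1
  Hylo_elegans vs Bracho_rubra: 6
  Hylo_elegans vs Ficto_montana: 5
  Junco_borealis vs Bracho_rubra: 7
  Junco_borealis vs Ficto_montana: 6
  Bracho_rubra vs Ficto_montana: 6
The largest is 7, between Junco_borealis and Bracho_rubra.

7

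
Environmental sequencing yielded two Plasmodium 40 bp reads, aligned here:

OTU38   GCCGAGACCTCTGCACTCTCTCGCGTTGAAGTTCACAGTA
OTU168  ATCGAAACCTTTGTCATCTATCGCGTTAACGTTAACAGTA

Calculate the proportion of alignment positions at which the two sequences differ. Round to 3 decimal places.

0.275

Differing sites — 1:G/A; 2:C/T; 6:G/A; 11:C/T; 14:C/T; 15:A/C; 16:C/A; 20:C/A; 28:G/A; 30:A/C; 34:C/A.
There are 11 differences over 40 sites, so p = 11/40 = 0.275.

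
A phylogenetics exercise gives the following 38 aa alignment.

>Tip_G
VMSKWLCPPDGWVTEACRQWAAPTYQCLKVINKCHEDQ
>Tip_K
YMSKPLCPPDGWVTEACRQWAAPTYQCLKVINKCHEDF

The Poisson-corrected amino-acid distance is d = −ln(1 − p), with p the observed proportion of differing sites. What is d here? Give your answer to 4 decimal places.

The sequences differ at positions 1 (V/Y), 5 (W/P), 38 (Q/F).
p = 3/38 = 0.078947.
d = −ln(1 − 0.078947) = −ln(0.921053) = 0.0822.

0.0822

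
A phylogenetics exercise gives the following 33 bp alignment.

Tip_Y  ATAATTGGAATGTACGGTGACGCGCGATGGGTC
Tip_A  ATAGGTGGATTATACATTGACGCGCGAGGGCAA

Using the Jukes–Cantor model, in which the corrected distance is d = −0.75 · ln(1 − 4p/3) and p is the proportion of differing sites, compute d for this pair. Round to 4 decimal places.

The sequences differ at positions 4 (A/G), 5 (T/G), 10 (A/T), 12 (G/A), 16 (G/A), 17 (G/T), 28 (T/G), 31 (G/C), 32 (T/A), 33 (C/A).
p = 10/33 = 0.303030.
d = −0.75 · ln(1 − (4/3)·0.303030) = −0.75 · ln(0.595960) = −0.75 · (-0.517582) = 0.3882.

0.3882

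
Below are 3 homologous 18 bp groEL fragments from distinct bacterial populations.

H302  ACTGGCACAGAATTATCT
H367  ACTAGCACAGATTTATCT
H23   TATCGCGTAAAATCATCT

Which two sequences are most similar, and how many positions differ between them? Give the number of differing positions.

Pairwise Hamming distances:
  H302 vs H367: 2
  H302 vs H23: 7
  H367 vs H23: 8
The smallest is 2, between H302 and H367.

2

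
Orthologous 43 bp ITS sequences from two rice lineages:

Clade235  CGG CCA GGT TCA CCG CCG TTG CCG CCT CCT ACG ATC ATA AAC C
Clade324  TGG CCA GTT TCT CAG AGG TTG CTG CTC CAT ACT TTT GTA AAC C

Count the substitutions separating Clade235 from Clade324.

Mismatches occur at site 1 (C↔T), site 8 (G↔T), site 12 (A↔T), site 14 (C↔A), site 16 (C↔A), site 17 (C↔G), site 23 (C↔T), site 26 (C↔T), site 27 (T↔C), site 29 (C↔A), site 33 (G↔T), site 34 (A↔T), site 36 (C↔T), site 37 (A↔G).
That gives 14 mismatches out of 43 aligned sites, so the Hamming distance is 14.

14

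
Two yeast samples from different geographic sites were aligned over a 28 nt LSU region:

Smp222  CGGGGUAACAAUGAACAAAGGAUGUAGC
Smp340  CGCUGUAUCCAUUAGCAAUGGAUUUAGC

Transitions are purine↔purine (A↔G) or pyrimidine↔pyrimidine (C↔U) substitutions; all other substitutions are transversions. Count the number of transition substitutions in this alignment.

1

The sequences differ at positions 3 (G/C, transversion), 4 (G/U, transversion), 8 (A/U, transversion), 10 (A/C, transversion), 13 (G/U, transversion), 15 (A/G, transition), 19 (A/U, transversion), 24 (G/U, transversion).
Of the 8 differences, 1 transition and 7 transversions, so the answer is 1.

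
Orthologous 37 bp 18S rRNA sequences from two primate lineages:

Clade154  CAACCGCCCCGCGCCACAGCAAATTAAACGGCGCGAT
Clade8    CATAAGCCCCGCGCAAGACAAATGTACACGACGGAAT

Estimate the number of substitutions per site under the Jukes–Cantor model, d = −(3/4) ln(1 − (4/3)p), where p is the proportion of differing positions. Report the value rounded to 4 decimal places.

Mismatches occur at site 3 (A↔T), site 4 (C↔A), site 5 (C↔A), site 15 (C↔A), site 17 (C↔G), site 19 (G↔C), site 20 (C↔A), site 23 (A↔T), site 24 (T↔G), site 27 (A↔C), site 31 (G↔A), site 34 (C↔G), site 35 (G↔A).
p = 13/37 = 0.351351.
d = −0.75 · ln(1 − (4/3)·0.351351) = −0.75 · ln(0.531532) = −0.75 · (-0.631992) = 0.4740.

0.4740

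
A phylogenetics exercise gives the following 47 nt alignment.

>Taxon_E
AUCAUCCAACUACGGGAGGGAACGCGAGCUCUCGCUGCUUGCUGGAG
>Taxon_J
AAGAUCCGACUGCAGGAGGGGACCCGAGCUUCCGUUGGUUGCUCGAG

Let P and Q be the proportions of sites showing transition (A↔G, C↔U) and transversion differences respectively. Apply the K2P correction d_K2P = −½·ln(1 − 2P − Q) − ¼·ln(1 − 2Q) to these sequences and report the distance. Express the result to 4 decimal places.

Differing sites — 2:U/A (Tv); 3:C/G (Tv); 8:A/G (Ti); 12:A/G (Ti); 14:G/A (Ti); 21:A/G (Ti); 24:G/C (Tv); 31:C/U (Ti); 32:U/C (Ti); 35:C/U (Ti); 38:C/G (Tv); 44:G/C (Tv).
Of the 12 differences, 7 transitions and 5 transversions over 47 sites: P = 7/47 = 0.148936, Q = 5/47 = 0.106383.
d = −0.5·ln(0.595745) − 0.25·ln(0.787234) = −0.5·(-0.517943) − 0.25·(-0.239230) = 0.3188.

0.3188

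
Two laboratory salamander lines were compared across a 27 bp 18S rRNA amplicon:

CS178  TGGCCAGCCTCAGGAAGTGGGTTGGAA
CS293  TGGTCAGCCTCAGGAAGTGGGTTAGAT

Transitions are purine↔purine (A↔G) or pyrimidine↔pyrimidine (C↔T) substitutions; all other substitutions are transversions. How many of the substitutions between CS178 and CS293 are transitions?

The sequences differ at positions 4 (C/T, transition), 24 (G/A, transition), 27 (A/T, transversion).
Of the 3 differences, 2 transitions and 1 transversion, so the answer is 2.

2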